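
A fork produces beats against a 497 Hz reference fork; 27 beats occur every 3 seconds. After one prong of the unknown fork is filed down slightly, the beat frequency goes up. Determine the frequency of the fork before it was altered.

Beat frequency = 27/3 = 9 Hz.
|f − 497| = 9, so the fork was at either 488 Hz or 506 Hz.
Filing a prong removes mass and raises the fork's frequency; the adjustment raises the fork's frequency.
The beat rate rose, so the adjustment moved the fork further from 497 Hz — it was already above the reference.

506 Hz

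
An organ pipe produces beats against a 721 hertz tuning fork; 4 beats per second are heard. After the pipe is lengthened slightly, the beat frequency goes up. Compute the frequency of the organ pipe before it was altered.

717 Hz

|f − 721| = 4, so the organ pipe was at either 717 Hz or 725 Hz.
A longer pipe has a lower fundamental; the adjustment lowers the organ pipe's frequency.
The beat rate rose, so the adjustment moved the organ pipe further from 721 Hz — it was already below the reference.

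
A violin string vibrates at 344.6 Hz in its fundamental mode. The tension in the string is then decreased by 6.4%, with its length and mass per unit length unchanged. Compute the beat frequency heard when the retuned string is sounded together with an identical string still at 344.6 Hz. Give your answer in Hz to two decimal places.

For a string, f ∝ √T, so the new frequency is 344.6·√0.936 = 333.3905 Hz.
f_beat = |333.3905 − 344.6| = 11.21 Hz.

11.21 Hz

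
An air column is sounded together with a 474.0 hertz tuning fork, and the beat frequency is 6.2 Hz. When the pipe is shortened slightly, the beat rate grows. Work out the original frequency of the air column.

480.2 Hz

|f − 474.0| = 6.2, so the air column was at either 467.8 Hz or 480.2 Hz.
A shorter pipe has a higher fundamental; the adjustment raises the air column's frequency.
The beat rate rose, so the adjustment moved the air column further from 474.0 Hz — it was already above the reference.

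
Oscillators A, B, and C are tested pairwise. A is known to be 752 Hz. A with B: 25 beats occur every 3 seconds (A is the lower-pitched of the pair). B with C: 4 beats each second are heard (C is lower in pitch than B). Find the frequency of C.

A–B: Beat frequency = 25/3 = 8.3333 Hz.
B is above A, so f_B = 752 + 8.3333 = 760.3333 Hz.
C is below B, so f_C = 760.3333 − 4 = 756.3333 Hz.

756.3333 Hz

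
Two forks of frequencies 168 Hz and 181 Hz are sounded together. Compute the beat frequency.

13 Hz

Beats arise from superposition of two nearby frequencies; the beat rate is |f₁ − f₂|.
|168 − 181| = 13 Hz.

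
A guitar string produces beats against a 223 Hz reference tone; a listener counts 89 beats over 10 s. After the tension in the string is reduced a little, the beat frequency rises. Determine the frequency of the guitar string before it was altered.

214.1 Hz

Beat frequency = 89/10 = 8.9 Hz.
|f − 223| = 8.9, so the guitar string was at either 214.1 Hz or 231.9 Hz.
Lower tension means lower frequency; the adjustment lowers the guitar string's frequency.
The beat rate rose, so the adjustment moved the guitar string further from 223 Hz — it was already below the reference.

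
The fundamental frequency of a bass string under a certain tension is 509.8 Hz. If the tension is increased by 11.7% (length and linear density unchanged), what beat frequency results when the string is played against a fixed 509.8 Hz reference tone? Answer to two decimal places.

29.00 Hz

For a string, f ∝ √T, so the new frequency is 509.8·√1.117 = 538.7985 Hz.
f_beat = |538.7985 − 509.8| = 29.00 Hz.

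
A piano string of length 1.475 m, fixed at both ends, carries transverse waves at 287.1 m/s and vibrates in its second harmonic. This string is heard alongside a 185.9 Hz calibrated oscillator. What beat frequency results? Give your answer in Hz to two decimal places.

For a string fixed at both ends, f_n = n·v/(2L) = 2·287.1/(2·1.475) = 194.6441 Hz.
f_beat = |194.6441 − 185.9| = 8.74 Hz.

8.74 Hz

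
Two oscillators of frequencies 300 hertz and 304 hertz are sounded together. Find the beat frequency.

f_beat = |f₁ − f₂|.
|300 − 304| = 4 Hz.

4 Hz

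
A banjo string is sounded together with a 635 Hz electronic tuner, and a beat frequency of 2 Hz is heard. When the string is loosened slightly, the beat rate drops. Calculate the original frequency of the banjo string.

637 Hz

|f − 635| = 2, so the banjo string was at either 633 Hz or 637 Hz.
Reducing tension lowers a string's frequency; the adjustment lowers the banjo string's frequency.
The beat rate fell, so the adjustment moved the banjo string toward 635 Hz — it must have started above the reference.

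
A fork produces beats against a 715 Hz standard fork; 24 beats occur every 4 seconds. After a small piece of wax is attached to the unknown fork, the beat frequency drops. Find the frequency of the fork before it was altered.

Beat frequency = 24/4 = 6 Hz.
|f − 715| = 6, so the fork was at either 709 Hz or 721 Hz.
Loading a fork with wax lowers its frequency; the adjustment lowers the fork's frequency.
The beat rate fell, so the adjustment moved the fork toward 715 Hz — it must have started above the reference.

721 Hz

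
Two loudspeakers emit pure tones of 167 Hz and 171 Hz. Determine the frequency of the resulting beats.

f_beat = |f₁ − f₂|.
|167 − 171| = 4 Hz.

4 Hz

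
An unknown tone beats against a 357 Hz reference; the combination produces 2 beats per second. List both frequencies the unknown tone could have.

355 Hz or 359 Hz

|f − 357| = 2, so f = 357 ± 2.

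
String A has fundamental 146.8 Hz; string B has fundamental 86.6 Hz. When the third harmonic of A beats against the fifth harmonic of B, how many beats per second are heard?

7.4 Hz

Third harmonic of the first: 3·146.8 = 440.4 Hz.
Fifth harmonic of the second: 5·86.6 = 433.0 Hz.
f_beat = |440.4 − 433.0| = 7.4 Hz.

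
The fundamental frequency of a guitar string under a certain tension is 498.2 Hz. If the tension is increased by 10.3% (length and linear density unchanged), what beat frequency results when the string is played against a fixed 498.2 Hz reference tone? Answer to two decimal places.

25.03 Hz

For a string, f ∝ √T, so the new frequency is 498.2·√1.103 = 523.2286 Hz.
f_beat = |523.2286 − 498.2| = 25.03 Hz.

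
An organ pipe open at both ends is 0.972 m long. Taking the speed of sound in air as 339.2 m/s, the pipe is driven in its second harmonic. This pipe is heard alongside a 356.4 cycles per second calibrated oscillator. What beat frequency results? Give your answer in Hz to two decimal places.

Open pipe: f_n = n·v/(2L) = 2·339.2/(2·0.972) = 348.9712 Hz.
f_beat = |348.9712 − 356.4| = 7.43 Hz.

7.43 Hz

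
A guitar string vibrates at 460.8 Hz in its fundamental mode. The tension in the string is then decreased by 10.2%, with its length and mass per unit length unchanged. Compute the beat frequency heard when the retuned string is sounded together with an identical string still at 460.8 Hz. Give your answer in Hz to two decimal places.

24.13 Hz

For a string, f ∝ √T, so the new frequency is 460.8·√0.898 = 436.6673 Hz.
f_beat = |436.6673 − 460.8| = 24.13 Hz.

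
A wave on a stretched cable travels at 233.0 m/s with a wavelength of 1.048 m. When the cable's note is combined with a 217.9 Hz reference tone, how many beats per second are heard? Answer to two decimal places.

Source frequency f = v/λ = 233.0/1.048 = 222.3282 Hz.
f_beat = |222.3282 − 217.9| = 4.43 Hz.

4.43 Hz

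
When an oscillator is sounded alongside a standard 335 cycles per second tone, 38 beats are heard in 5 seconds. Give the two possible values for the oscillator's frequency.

327.4 Hz or 342.6 Hz

Beat frequency = 38/5 = 7.6 Hz.
|f − 335| = 7.6, so f = 335 ± 7.6.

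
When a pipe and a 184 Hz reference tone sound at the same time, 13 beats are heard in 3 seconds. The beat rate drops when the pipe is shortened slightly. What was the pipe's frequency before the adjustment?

179.6667 Hz

Beat frequency = 13/3 = 4.3333 Hz.
|f − 184| = 4.3333, so the pipe was at either 179.6667 Hz or 188.3333 Hz.
A shorter pipe has a higher fundamental; the adjustment raises the pipe's frequency.
The beat rate fell, so the adjustment moved the pipe toward 184 Hz — it must have started below the reference.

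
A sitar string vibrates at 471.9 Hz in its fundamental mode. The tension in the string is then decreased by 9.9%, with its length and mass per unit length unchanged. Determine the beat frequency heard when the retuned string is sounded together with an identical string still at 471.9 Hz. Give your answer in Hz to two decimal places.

For a string, f ∝ √T, so the new frequency is 471.9·√0.901 = 447.9323 Hz.
f_beat = |447.9323 − 471.9| = 23.97 Hz.

23.97 Hz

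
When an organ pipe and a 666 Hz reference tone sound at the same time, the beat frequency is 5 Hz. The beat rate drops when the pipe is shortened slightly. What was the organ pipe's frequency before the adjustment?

661 Hz

|f − 666| = 5, so the organ pipe was at either 661 Hz or 671 Hz.
A shorter pipe has a higher fundamental; the adjustment raises the organ pipe's frequency.
The beat rate fell, so the adjustment moved the organ pipe toward 666 Hz — it must have started below the reference.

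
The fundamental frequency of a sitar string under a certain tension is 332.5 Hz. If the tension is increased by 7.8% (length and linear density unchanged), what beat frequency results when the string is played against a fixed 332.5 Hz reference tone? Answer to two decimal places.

12.72 Hz

For a string, f ∝ √T, so the new frequency is 332.5·√1.078 = 345.2240 Hz.
f_beat = |345.2240 − 332.5| = 12.72 Hz.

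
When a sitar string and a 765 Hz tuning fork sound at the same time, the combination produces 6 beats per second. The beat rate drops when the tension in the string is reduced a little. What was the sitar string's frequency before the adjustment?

771 Hz

|f − 765| = 6, so the sitar string was at either 759 Hz or 771 Hz.
Lower tension means lower frequency; the adjustment lowers the sitar string's frequency.
The beat rate fell, so the adjustment moved the sitar string toward 765 Hz — it must have started above the reference.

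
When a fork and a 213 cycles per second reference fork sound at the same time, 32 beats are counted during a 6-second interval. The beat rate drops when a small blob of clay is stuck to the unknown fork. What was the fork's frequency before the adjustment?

Beat frequency = 32/6 = 5.3333 Hz.
|f − 213| = 5.3333, so the fork was at either 207.6667 Hz or 218.3333 Hz.
Adding mass to a fork lowers its frequency; the adjustment lowers the fork's frequency.
The beat rate fell, so the adjustment moved the fork toward 213 Hz — it must have started above the reference.

218.3333 Hz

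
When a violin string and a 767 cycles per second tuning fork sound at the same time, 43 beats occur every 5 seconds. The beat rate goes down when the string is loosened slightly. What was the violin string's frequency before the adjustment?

775.6 Hz

Beat frequency = 43/5 = 8.6 Hz.
|f − 767| = 8.6, so the violin string was at either 758.4 Hz or 775.6 Hz.
Reducing tension lowers a string's frequency; the adjustment lowers the violin string's frequency.
The beat rate fell, so the adjustment moved the violin string toward 767 Hz — it must have started above the reference.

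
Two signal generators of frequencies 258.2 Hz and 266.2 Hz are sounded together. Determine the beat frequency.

The beat frequency equals the magnitude of the frequency difference.
|258.2 − 266.2| = 8 Hz.

8 Hz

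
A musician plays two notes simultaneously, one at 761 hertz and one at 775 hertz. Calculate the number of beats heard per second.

14 Hz

The beat frequency equals the magnitude of the frequency difference.
|761 − 775| = 14 Hz.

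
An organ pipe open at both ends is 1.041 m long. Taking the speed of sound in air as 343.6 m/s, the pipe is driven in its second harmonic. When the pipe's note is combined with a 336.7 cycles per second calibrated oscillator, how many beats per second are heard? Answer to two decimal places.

6.63 Hz

Open pipe: f_n = n·v/(2L) = 2·343.6/(2·1.041) = 330.0672 Hz.
f_beat = |330.0672 − 336.7| = 6.63 Hz.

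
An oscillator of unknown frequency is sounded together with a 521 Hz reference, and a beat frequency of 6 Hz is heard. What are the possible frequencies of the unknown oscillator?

515 Hz or 527 Hz

|f − 521| = 6, so f = 521 ± 6.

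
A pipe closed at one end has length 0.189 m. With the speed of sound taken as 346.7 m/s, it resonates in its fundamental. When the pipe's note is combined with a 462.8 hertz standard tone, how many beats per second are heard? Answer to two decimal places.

Closed pipe (odd harmonics): f_n = n·v/(4L) = 1·346.7/(4·0.189) = 458.5979 Hz.
f_beat = |458.5979 − 462.8| = 4.20 Hz.

4.20 Hz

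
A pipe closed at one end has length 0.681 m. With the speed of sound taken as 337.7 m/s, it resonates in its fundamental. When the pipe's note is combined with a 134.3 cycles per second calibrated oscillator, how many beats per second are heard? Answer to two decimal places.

Closed pipe (odd harmonics): f_n = n·v/(4L) = 1·337.7/(4·0.681) = 123.9721 Hz.
f_beat = |123.9721 − 134.3| = 10.33 Hz.

10.33 Hz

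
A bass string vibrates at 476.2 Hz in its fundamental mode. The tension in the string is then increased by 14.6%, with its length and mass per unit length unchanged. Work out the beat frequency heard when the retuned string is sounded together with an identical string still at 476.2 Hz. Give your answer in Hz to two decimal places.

33.58 Hz

For a string, f ∝ √T, so the new frequency is 476.2·√1.146 = 509.7787 Hz.
f_beat = |509.7787 − 476.2| = 33.58 Hz.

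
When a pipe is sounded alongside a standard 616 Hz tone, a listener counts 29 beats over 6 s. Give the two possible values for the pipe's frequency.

611.1667 Hz or 620.8333 Hz

Beat frequency = 29/6 = 4.8333 Hz.
|f − 616| = 4.8333, so f = 616 ± 4.8333.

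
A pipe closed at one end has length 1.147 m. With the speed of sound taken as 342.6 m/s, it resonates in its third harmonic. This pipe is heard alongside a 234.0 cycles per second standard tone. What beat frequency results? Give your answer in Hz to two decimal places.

9.98 Hz

Closed pipe (odd harmonics): f_n = n·v/(4L) = 3·342.6/(4·1.147) = 224.0192 Hz.
f_beat = |224.0192 − 234.0| = 9.98 Hz.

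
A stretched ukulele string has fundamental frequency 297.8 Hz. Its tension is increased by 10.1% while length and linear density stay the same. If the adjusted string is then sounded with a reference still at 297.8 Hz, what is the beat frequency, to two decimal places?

For a string, f ∝ √T, so the new frequency is 297.8·√1.101 = 312.4772 Hz.
f_beat = |312.4772 − 297.8| = 14.68 Hz.

14.68 Hz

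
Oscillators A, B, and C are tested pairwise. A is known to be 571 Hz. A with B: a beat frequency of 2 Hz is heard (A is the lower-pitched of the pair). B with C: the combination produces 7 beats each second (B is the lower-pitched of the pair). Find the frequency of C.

580 Hz

B is above A, so f_B = 571 + 2 = 573 Hz.
C is above B, so f_C = 573 + 7 = 580 Hz.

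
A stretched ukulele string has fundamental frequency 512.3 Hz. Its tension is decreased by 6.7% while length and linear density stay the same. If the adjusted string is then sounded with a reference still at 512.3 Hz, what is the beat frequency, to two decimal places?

For a string, f ∝ √T, so the new frequency is 512.3·√0.933 = 494.8404 Hz.
f_beat = |494.8404 − 512.3| = 17.46 Hz.

17.46 Hz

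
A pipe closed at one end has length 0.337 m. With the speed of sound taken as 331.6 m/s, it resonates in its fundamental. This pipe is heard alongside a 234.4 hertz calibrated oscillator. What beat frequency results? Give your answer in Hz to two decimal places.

11.59 Hz

Closed pipe (odd harmonics): f_n = n·v/(4L) = 1·331.6/(4·0.337) = 245.9941 Hz.
f_beat = |245.9941 − 234.4| = 11.59 Hz.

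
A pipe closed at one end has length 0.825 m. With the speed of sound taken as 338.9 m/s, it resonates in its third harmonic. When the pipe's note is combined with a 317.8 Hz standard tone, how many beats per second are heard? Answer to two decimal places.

Closed pipe (odd harmonics): f_n = n·v/(4L) = 3·338.9/(4·0.825) = 308.0909 Hz.
f_beat = |308.0909 − 317.8| = 9.71 Hz.

9.71 Hz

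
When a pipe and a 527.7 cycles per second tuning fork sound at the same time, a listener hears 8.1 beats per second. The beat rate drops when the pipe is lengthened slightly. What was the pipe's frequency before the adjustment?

535.8 Hz

|f − 527.7| = 8.1, so the pipe was at either 519.6 Hz or 535.8 Hz.
A longer pipe has a lower fundamental; the adjustment lowers the pipe's frequency.
The beat rate fell, so the adjustment moved the pipe toward 527.7 Hz — it must have started above the reference.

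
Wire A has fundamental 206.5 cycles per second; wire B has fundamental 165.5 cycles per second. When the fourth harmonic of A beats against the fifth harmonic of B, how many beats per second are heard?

Fourth harmonic of the first: 4·206.5 = 826.0 Hz.
Fifth harmonic of the second: 5·165.5 = 827.5 Hz.
f_beat = |826.0 − 827.5| = 1.5 Hz.

1.5 Hz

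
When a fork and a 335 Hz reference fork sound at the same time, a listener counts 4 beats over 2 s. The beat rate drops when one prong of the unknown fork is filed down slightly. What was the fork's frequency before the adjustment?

Beat frequency = 4/2 = 2 Hz.
|f − 335| = 2, so the fork was at either 333 Hz or 337 Hz.
Filing a prong removes mass and raises the fork's frequency; the adjustment raises the fork's frequency.
The beat rate fell, so the adjustment moved the fork toward 335 Hz — it must have started below the reference.

333 Hz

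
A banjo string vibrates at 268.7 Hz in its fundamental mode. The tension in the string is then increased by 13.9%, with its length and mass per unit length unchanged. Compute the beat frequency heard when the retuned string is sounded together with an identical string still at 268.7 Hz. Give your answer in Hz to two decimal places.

18.07 Hz

For a string, f ∝ √T, so the new frequency is 268.7·√1.139 = 286.7672 Hz.
f_beat = |286.7672 − 268.7| = 18.07 Hz.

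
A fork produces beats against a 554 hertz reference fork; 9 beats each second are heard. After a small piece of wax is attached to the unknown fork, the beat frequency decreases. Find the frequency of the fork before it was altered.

563 Hz

|f − 554| = 9, so the fork was at either 545 Hz or 563 Hz.
Loading a fork with wax lowers its frequency; the adjustment lowers the fork's frequency.
The beat rate fell, so the adjustment moved the fork toward 554 Hz — it must have started above the reference.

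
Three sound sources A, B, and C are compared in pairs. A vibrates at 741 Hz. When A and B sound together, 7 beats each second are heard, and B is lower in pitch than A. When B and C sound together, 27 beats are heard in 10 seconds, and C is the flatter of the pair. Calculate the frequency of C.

731.3 Hz

B is below A, so f_B = 741 − 7 = 734 Hz.
B–C: Beat frequency = 27/10 = 2.7 Hz.
C is below B, so f_C = 734 − 2.7 = 731.3 Hz.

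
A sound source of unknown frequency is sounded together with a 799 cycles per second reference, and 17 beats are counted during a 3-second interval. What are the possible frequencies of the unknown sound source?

793.3333 Hz or 804.6667 Hz

Beat frequency = 17/3 = 5.6667 Hz.
|f − 799| = 5.6667, so f = 799 ± 5.6667.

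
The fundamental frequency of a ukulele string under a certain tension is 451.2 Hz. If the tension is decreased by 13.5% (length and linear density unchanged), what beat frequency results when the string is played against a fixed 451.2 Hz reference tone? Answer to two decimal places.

For a string, f ∝ √T, so the new frequency is 451.2·√0.865 = 419.6403 Hz.
f_beat = |419.6403 − 451.2| = 31.56 Hz.

31.56 Hz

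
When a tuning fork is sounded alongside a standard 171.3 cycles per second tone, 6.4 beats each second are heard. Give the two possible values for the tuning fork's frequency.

|f − 171.3| = 6.4, so f = 171.3 ± 6.4.

164.9 Hz or 177.7 Hz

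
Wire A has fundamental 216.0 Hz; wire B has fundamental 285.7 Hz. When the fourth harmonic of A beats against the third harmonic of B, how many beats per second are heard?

6.9 Hz

Fourth harmonic of the first: 4·216.0 = 864.0 Hz.
Third harmonic of the second: 3·285.7 = 857.1 Hz.
f_beat = |864.0 − 857.1| = 6.9 Hz.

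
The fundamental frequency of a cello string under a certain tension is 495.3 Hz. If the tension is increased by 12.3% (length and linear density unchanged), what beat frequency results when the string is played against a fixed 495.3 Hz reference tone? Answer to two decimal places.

For a string, f ∝ √T, so the new frequency is 495.3·√1.123 = 524.8778 Hz.
f_beat = |524.8778 − 495.3| = 29.58 Hz.

29.58 Hz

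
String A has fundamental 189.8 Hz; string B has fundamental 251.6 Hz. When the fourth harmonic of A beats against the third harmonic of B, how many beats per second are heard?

4.4 Hz

Fourth harmonic of the first: 4·189.8 = 759.2 Hz.
Third harmonic of the second: 3·251.6 = 754.8 Hz.
f_beat = |759.2 − 754.8| = 4.4 Hz.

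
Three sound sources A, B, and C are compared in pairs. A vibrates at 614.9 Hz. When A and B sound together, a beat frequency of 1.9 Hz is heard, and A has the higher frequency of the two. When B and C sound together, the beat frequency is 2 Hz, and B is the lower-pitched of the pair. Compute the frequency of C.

B is below A, so f_B = 614.9 − 1.9 = 613 Hz.
C is above B, so f_C = 613 + 2 = 615 Hz.

615 Hz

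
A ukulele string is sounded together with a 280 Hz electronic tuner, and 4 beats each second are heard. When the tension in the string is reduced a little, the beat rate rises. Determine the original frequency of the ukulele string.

276 Hz

|f − 280| = 4, so the ukulele string was at either 276 Hz or 284 Hz.
Lower tension means lower frequency; the adjustment lowers the ukulele string's frequency.
The beat rate rose, so the adjustment moved the ukulele string further from 280 Hz — it was already below the reference.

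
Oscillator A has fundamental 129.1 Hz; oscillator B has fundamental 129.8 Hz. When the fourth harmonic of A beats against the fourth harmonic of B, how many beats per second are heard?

Fourth harmonic of the first: 4·129.1 = 516.4 Hz.
Fourth harmonic of the second: 4·129.8 = 519.2 Hz.
f_beat = |516.4 − 519.2| = 2.8 Hz.

2.8 Hz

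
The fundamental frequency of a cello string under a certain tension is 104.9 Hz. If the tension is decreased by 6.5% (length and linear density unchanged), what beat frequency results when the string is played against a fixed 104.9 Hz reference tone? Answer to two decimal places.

For a string, f ∝ √T, so the new frequency is 104.9·√0.935 = 101.4335 Hz.
f_beat = |101.4335 − 104.9| = 3.47 Hz.

3.47 Hz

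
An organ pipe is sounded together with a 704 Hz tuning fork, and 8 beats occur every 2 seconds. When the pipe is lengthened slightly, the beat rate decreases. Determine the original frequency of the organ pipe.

708 Hz

Beat frequency = 8/2 = 4 Hz.
|f − 704| = 4, so the organ pipe was at either 700 Hz or 708 Hz.
A longer pipe has a lower fundamental; the adjustment lowers the organ pipe's frequency.
The beat rate fell, so the adjustment moved the organ pipe toward 704 Hz — it must have started above the reference.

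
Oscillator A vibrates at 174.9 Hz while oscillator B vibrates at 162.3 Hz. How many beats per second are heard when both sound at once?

12.6 Hz

f_beat = |f₁ − f₂|.
|174.9 − 162.3| = 12.6 Hz.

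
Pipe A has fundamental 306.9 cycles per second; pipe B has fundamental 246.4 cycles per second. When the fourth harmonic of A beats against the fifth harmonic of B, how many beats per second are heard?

4.4 Hz

Fourth harmonic of the first: 4·306.9 = 1227.6 Hz.
Fifth harmonic of the second: 5·246.4 = 1232.0 Hz.
f_beat = |1227.6 − 1232.0| = 4.4 Hz.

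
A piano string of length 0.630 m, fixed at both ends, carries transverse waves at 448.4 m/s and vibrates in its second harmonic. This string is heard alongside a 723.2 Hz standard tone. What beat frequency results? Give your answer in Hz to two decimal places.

For a string fixed at both ends, f_n = n·v/(2L) = 2·448.4/(2·0.630) = 711.7460 Hz.
f_beat = |711.7460 − 723.2| = 11.45 Hz.

11.45 Hz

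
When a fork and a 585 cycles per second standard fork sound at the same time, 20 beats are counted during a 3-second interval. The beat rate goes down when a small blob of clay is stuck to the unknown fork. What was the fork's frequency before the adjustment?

Beat frequency = 20/3 = 6.6667 Hz.
|f − 585| = 6.6667, so the fork was at either 578.3333 Hz or 591.6667 Hz.
Adding mass to a fork lowers its frequency; the adjustment lowers the fork's frequency.
The beat rate fell, so the adjustment moved the fork toward 585 Hz — it must have started above the reference.

591.6667 Hz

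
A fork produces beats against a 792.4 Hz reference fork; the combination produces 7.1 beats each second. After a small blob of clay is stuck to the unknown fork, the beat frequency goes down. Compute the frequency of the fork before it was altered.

|f − 792.4| = 7.1, so the fork was at either 785.3 Hz or 799.5 Hz.
Adding mass to a fork lowers its frequency; the adjustment lowers the fork's frequency.
The beat rate fell, so the adjustment moved the fork toward 792.4 Hz — it must have started above the reference.

799.5 Hz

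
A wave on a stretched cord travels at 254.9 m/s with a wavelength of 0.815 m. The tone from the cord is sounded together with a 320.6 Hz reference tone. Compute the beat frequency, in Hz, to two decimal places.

7.84 Hz

Source frequency f = v/λ = 254.9/0.815 = 312.7607 Hz.
f_beat = |312.7607 − 320.6| = 7.84 Hz.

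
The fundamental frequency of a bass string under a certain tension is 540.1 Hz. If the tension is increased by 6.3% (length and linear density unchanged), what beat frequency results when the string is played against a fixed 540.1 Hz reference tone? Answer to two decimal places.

For a string, f ∝ √T, so the new frequency is 540.1·√1.063 = 556.8533 Hz.
f_beat = |556.8533 − 540.1| = 16.75 Hz.

16.75 Hz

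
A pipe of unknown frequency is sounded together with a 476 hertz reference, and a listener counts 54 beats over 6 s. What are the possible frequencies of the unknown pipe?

Beat frequency = 54/6 = 9 Hz.
|f − 476| = 9, so f = 476 ± 9.

467 Hz or 485 Hz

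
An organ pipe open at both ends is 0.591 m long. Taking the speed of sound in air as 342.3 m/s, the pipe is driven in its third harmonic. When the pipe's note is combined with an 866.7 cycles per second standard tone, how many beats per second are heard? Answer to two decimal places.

Open pipe: f_n = n·v/(2L) = 3·342.3/(2·0.591) = 868.7817 Hz.
f_beat = |868.7817 − 866.7| = 2.08 Hz.

2.08 Hz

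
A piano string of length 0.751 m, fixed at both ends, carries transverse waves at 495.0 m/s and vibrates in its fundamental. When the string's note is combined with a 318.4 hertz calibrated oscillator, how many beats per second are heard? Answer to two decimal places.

For a string fixed at both ends, f_n = n·v/(2L) = 1·495.0/(2·0.751) = 329.5606 Hz.
f_beat = |329.5606 − 318.4| = 11.16 Hz.

11.16 Hz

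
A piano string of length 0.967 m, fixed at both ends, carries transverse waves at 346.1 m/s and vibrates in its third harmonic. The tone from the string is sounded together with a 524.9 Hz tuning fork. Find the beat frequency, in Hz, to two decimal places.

11.97 Hz

For a string fixed at both ends, f_n = n·v/(2L) = 3·346.1/(2·0.967) = 536.8666 Hz.
f_beat = |536.8666 − 524.9| = 11.97 Hz.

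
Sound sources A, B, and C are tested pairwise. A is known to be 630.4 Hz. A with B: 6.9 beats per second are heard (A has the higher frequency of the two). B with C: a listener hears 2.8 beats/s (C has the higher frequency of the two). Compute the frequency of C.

626.3 Hz

B is below A, so f_B = 630.4 − 6.9 = 623.5 Hz.
C is above B, so f_C = 623.5 + 2.8 = 626.3 Hz.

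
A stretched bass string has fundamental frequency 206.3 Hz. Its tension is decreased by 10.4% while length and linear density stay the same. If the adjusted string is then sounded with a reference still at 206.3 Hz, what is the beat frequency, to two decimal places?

For a string, f ∝ √T, so the new frequency is 206.3·√0.896 = 195.2780 Hz.
f_beat = |195.2780 − 206.3| = 11.02 Hz.

11.02 Hz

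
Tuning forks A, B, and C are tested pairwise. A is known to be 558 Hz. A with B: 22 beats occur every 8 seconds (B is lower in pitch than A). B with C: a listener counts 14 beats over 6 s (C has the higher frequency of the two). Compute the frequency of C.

557.5833 Hz

A–B: Beat frequency = 22/8 = 2.75 Hz.
B is below A, so f_B = 558 − 2.75 = 555.25 Hz.
B–C: Beat frequency = 14/6 = 2.3333 Hz.
C is above B, so f_C = 555.25 + 2.3333 = 557.5833 Hz.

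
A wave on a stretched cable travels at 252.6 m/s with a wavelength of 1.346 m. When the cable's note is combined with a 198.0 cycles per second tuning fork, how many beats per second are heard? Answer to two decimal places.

10.33 Hz

Source frequency f = v/λ = 252.6/1.346 = 187.6672 Hz.
f_beat = |187.6672 − 198.0| = 10.33 Hz.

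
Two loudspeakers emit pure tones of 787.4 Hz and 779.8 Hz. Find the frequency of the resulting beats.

7.6 Hz

f_beat = |f₁ − f₂|.
|787.4 − 779.8| = 7.6 Hz.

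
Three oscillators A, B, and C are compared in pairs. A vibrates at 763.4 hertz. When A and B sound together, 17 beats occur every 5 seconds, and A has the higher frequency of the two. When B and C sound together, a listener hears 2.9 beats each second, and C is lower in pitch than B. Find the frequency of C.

757.1 Hz

A–B: Beat frequency = 17/5 = 3.4 Hz.
B is below A, so f_B = 763.4 − 3.4 = 760 Hz.
C is below B, so f_C = 760 − 2.9 = 757.1 Hz.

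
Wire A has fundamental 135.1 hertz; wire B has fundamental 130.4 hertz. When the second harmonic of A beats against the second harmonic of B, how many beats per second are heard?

9.4 Hz

Second harmonic of the first: 2·135.1 = 270.2 Hz.
Second harmonic of the second: 2·130.4 = 260.8 Hz.
f_beat = |270.2 − 260.8| = 9.4 Hz.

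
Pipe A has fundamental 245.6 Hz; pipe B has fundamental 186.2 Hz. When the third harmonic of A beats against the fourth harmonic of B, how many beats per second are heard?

8.0 Hz

Third harmonic of the first: 3·245.6 = 736.8 Hz.
Fourth harmonic of the second: 4·186.2 = 744.8 Hz.
f_beat = |736.8 − 744.8| = 8.0 Hz.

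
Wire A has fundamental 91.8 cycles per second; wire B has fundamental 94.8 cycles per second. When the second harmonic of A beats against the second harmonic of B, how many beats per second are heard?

6.0 Hz

Second harmonic of the first: 2·91.8 = 183.6 Hz.
Second harmonic of the second: 2·94.8 = 189.6 Hz.
f_beat = |183.6 − 189.6| = 6.0 Hz.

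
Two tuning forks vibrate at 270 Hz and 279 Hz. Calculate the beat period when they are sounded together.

0.111 s

f_beat = |270 − 279| = 9 Hz.
Beat period T = 1 / f_beat = 1 / 9 s.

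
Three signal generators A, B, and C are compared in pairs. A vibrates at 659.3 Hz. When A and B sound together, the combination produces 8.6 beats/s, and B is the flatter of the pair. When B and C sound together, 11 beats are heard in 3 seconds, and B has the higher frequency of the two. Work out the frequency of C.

647.0333 Hz

B is below A, so f_B = 659.3 − 8.6 = 650.7 Hz.
B–C: Beat frequency = 11/3 = 3.6667 Hz.
C is below B, so f_C = 650.7 − 3.6667 = 647.0333 Hz.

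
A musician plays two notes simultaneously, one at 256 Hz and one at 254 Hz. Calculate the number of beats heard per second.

Beats arise from superposition of two nearby frequencies; the beat rate is |f₁ − f₂|.
|256 − 254| = 2 Hz.

2 Hz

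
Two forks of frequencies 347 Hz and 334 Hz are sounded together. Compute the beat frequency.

13 Hz

Beats arise from superposition of two nearby frequencies; the beat rate is |f₁ − f₂|.
|347 − 334| = 13 Hz.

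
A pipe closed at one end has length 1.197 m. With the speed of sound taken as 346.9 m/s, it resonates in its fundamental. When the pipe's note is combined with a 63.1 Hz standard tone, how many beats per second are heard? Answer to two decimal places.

Closed pipe (odd harmonics): f_n = n·v/(4L) = 1·346.9/(4·1.197) = 72.4520 Hz.
f_beat = |72.4520 − 63.1| = 9.35 Hz.

9.35 Hz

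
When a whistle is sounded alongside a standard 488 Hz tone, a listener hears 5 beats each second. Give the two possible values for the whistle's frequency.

|f − 488| = 5, so f = 488 ± 5.

483 Hz or 493 Hz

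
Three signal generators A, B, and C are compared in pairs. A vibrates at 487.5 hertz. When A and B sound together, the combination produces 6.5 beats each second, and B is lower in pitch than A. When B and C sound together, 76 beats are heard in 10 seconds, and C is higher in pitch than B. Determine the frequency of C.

488.6 Hz

B is below A, so f_B = 487.5 − 6.5 = 481 Hz.
B–C: Beat frequency = 76/10 = 7.6 Hz.
C is above B, so f_C = 481 + 7.6 = 488.6 Hz.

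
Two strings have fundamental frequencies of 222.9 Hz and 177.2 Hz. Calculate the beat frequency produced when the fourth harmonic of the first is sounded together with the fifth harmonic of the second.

Fourth harmonic of the first: 4·222.9 = 891.6 Hz.
Fifth harmonic of the second: 5·177.2 = 886.0 Hz.
f_beat = |891.6 − 886.0| = 5.6 Hz.

5.6 Hz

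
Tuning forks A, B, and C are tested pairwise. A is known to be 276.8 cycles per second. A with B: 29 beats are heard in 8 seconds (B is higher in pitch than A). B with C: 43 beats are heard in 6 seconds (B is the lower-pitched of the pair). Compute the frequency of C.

287.5917 Hz

A–B: Beat frequency = 29/8 = 3.625 Hz.
B is above A, so f_B = 276.8 + 3.625 = 280.425 Hz.
B–C: Beat frequency = 43/6 = 7.1667 Hz.
C is above B, so f_C = 280.425 + 7.1667 = 287.5917 Hz.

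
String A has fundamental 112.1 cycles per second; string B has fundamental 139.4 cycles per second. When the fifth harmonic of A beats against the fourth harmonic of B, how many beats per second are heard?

Fifth harmonic of the first: 5·112.1 = 560.5 Hz.
Fourth harmonic of the second: 4·139.4 = 557.6 Hz.
f_beat = |560.5 − 557.6| = 2.9 Hz.

2.9 Hz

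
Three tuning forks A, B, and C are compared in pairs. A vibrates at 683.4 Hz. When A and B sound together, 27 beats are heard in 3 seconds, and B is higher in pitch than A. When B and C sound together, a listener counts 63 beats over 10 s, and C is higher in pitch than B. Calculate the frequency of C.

698.7 Hz

A–B: Beat frequency = 27/3 = 9 Hz.
B is above A, so f_B = 683.4 + 9 = 692.4 Hz.
B–C: Beat frequency = 63/10 = 6.3 Hz.
C is above B, so f_C = 692.4 + 6.3 = 698.7 Hz.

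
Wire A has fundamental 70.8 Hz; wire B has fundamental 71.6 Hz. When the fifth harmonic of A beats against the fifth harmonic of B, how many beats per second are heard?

4.0 Hz

Fifth harmonic of the first: 5·70.8 = 354.0 Hz.
Fifth harmonic of the second: 5·71.6 = 358.0 Hz.
f_beat = |354.0 − 358.0| = 4.0 Hz.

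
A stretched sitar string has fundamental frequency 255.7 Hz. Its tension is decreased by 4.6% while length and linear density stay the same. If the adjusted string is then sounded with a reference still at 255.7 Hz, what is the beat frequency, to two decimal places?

For a string, f ∝ √T, so the new frequency is 255.7·√0.954 = 249.7497 Hz.
f_beat = |249.7497 − 255.7| = 5.95 Hz.

5.95 Hz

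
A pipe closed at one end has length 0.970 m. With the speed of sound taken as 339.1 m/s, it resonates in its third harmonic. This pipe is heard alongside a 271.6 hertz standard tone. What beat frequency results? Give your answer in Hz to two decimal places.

Closed pipe (odd harmonics): f_n = n·v/(4L) = 3·339.1/(4·0.970) = 262.1907 Hz.
f_beat = |262.1907 − 271.6| = 9.41 Hz.

9.41 Hz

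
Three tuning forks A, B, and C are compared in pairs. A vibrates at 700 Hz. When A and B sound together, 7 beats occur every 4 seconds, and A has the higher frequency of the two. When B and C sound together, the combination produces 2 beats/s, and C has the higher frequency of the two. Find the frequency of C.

A–B: Beat frequency = 7/4 = 1.75 Hz.
B is below A, so f_B = 700 − 1.75 = 698.25 Hz.
C is above B, so f_C = 698.25 + 2 = 700.25 Hz.

700.25 Hz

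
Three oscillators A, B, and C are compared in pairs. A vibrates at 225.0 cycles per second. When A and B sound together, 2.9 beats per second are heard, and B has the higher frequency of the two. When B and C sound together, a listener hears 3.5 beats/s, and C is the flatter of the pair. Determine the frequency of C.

B is above A, so f_B = 225.0 + 2.9 = 227.9 Hz.
C is below B, so f_C = 227.9 − 3.5 = 224.4 Hz.

224.4 Hz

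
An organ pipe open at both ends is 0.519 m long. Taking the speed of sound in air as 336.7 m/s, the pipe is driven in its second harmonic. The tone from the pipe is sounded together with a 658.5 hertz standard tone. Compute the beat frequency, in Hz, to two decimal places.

Open pipe: f_n = n·v/(2L) = 2·336.7/(2·0.519) = 648.7476 Hz.
f_beat = |648.7476 − 658.5| = 9.75 Hz.

9.75 Hz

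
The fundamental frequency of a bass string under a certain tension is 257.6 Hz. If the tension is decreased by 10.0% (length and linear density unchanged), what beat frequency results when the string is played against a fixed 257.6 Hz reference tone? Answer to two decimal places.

For a string, f ∝ √T, so the new frequency is 257.6·√0.900 = 244.3808 Hz.
f_beat = |244.3808 − 257.6| = 13.22 Hz.

13.22 Hz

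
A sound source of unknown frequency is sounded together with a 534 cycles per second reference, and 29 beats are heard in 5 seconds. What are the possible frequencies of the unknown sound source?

Beat frequency = 29/5 = 5.8 Hz.
|f − 534| = 5.8, so f = 534 ± 5.8.

528.2 Hz or 539.8 Hz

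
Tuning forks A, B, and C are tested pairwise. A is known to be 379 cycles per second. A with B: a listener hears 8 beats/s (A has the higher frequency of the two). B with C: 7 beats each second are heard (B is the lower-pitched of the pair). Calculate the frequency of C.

378 Hz

B is below A, so f_B = 379 − 8 = 371 Hz.
C is above B, so f_C = 371 + 7 = 378 Hz.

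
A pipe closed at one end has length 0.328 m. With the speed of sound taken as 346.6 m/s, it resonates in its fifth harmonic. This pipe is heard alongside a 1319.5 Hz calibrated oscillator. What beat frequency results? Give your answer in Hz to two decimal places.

1.38 Hz

Closed pipe (odd harmonics): f_n = n·v/(4L) = 5·346.6/(4·0.328) = 1320.8841 Hz.
f_beat = |1320.8841 − 1319.5| = 1.38 Hz.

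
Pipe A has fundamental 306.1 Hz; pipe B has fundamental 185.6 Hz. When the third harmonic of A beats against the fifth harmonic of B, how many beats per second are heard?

9.7 Hz

Third harmonic of the first: 3·306.1 = 918.3 Hz.
Fifth harmonic of the second: 5·185.6 = 928.0 Hz.
f_beat = |918.3 − 928.0| = 9.7 Hz.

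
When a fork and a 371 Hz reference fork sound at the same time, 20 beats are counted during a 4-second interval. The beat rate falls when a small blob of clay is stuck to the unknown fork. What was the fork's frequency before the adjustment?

Beat frequency = 20/4 = 5 Hz.
|f − 371| = 5, so the fork was at either 366 Hz or 376 Hz.
Adding mass to a fork lowers its frequency; the adjustment lowers the fork's frequency.
The beat rate fell, so the adjustment moved the fork toward 371 Hz — it must have started above the reference.

376 Hz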